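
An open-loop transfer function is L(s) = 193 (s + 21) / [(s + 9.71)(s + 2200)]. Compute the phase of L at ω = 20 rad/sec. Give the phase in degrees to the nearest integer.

∠(j20 + 21) = arctan(20/21) = 43.60°
∠(j20 + 9.71) = arctan(20/9.71) = 64.10°
∠(j20 + 2200) = arctan(20/2200) = 0.52°
∠L(j20) = 43.60° − (64.10° + 0.52°) = -21.02°

-21°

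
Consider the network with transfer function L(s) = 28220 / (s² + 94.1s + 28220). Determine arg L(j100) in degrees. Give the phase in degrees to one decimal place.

∠[(j100)² + 94.1(j100) + 28220] = ∠[18220 + j9410] = 27.31°
∠L(j100) = −27.31° = -27.31°

-27.3°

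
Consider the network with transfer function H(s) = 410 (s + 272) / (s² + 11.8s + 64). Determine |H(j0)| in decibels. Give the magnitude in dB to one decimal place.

H(0) = 410 × 272 / 64 = 1742.5
20 log₁₀(1742.5) = 64.82 dB

64.8 dB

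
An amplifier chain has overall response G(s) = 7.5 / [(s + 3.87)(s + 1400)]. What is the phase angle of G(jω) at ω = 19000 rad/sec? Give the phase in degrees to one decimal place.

-175.8 deg

∠(j19000 + 3.87) = arctan(19000/3.87) = 89.99°
∠(j19000 + 1400) = arctan(19000/1400) = 85.79°
∠G(j19000) = − (89.99° + 85.79°) = -175.77°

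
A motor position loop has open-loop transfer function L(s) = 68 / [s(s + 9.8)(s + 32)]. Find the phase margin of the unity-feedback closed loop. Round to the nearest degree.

Gain crossover: |L(jω)| = 1 at ω ≈ 0.217 rad/s.
∠L(j0.217) = −90° − arctan(0.217/9.8) − arctan(0.217/32) ≈ -91.66°
PM = 180° + (-91.66°) = 88.34°

88 deg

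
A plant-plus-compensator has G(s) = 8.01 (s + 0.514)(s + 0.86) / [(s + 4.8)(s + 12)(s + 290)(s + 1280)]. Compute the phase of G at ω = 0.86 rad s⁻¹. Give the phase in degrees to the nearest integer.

∠(j0.86 + 0.514) = arctan(0.86/0.514) = 59.13°
∠(j0.86 + 0.86) = arctan(0.86/0.86) = 45.00°
∠(j0.86 + 4.8) = arctan(0.86/4.8) = 10.16°
∠(j0.86 + 12) = arctan(0.86/12) = 4.10°
∠(j0.86 + 290) = arctan(0.86/290) = 0.17°
∠(j0.86 + 1280) = arctan(0.86/1280) = 0.04°
∠G(j0.86) = 59.13° + 45.00° − (10.16° + 4.10° + 0.17° + 0.04°) = 89.67°

90°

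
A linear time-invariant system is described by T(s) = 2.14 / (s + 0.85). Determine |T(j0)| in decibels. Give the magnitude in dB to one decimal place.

8.0 dB

T(0) = 2.14 / 0.85 = 2.5176
20 log₁₀(2.5176) = 8.02 dB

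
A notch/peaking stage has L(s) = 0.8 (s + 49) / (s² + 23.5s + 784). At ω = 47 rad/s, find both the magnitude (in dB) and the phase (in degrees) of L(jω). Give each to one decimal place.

|L| = -30.4 dB, ∠L = -98.4 deg

|j47 + 49| = √(47² + 49²) = 67.9
|(j47)² + 23.5(j47) + 784| = |-1425 + j1104.5| = 1803
|L(j47)| = 0.8 × 67.9 / 1803 = 0.030127
20 log₁₀(0.030127) = -30.42 dB
∠(j47 + 49) = arctan(47/49) = 43.81°
∠[(j47)² + 23.5(j47) + 784] = ∠[-1425 + j1104.5] = 142.22°
∠L(j47) = 43.81° − 142.22° = -98.41°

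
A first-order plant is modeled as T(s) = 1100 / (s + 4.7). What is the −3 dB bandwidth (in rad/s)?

4.7 rad/s

For a single-pole low-pass, the −3 dB point is at the pole: ω = 4.7 rad/s.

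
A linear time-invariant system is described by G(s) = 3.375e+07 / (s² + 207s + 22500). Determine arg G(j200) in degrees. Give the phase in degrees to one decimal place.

∠[(j200)² + 207(j200) + 22500] = ∠[-17500 + j41400] = 112.91°
∠G(j200) = −112.91° = -112.91°

-112.9°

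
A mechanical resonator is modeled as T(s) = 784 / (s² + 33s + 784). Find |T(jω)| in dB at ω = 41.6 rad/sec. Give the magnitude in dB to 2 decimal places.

|(j41.6)² + 33(j41.6) + 784| = |-946.56 + j1372.8| = 1667
|T(j41.6)| = 784 / 1667 = 0.47016
20 log₁₀(0.47016) = -6.555 dB

-6.55 dB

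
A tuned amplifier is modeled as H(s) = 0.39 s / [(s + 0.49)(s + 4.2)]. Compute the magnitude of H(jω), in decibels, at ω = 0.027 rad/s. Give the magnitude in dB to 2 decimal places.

-45.83 dB

|j0.027| = 0.027
|j0.027 + 0.49| = √(0.027² + 0.49²) = 0.4907
|j0.027 + 4.2| = √(0.027² + 4.2²) = 4.2
|H(j0.027)| = 0.39 × 0.027 / (0.4907 × 4.2) = 0.0051088
20 log₁₀(0.0051088) = -45.834 dB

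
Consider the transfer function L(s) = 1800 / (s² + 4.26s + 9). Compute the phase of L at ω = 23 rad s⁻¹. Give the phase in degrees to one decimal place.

∠[(j23)² + 4.26(j23) + 9] = ∠[-520 + j97.98] = 169.33°
∠L(j23) = −169.33° = -169.33°

-169.3°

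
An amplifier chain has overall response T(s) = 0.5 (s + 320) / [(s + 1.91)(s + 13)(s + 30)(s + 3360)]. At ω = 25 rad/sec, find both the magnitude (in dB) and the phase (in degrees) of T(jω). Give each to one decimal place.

|T| = -115.2 dB, ∠T = -183.9°

|j25 + 320| = √(25² + 320²) = 321
|j25 + 1.91| = √(25² + 1.91²) = 25.07
|j25 + 13| = √(25² + 13²) = 28.18
|j25 + 30| = √(25² + 30²) = 39.05
|j25 + 3360| = √(25² + 3360²) = 3360
|T(j25)| = 0.5 × 321 / (25.07 × 28.18 × 39.05 × 3360) = 1.7312e-06
20 log₁₀(1.7312e-06) = -115.23 dB
∠(j25 + 320) = arctan(25/320) = 4.47°
∠(j25 + 1.91) = arctan(25/1.91) = 85.63°
∠(j25 + 13) = arctan(25/13) = 62.53°
∠(j25 + 30) = arctan(25/30) = 39.81°
∠(j25 + 3360) = arctan(25/3360) = 0.43°
∠T(j25) = 4.47° − (85.63° + 62.53° + 39.81° + 0.43°) = -183.92°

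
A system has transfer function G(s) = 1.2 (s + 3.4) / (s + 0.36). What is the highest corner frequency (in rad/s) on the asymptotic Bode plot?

Break frequencies occur at each pole and zero magnitude: 0.36 rad/s, 3.4 rad/s.
The highest is 3.4 rad/s.

3.4 rad/s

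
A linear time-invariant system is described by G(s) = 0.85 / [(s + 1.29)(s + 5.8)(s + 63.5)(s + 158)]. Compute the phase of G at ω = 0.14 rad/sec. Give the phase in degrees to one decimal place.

∠(j0.14 + 1.29) = arctan(0.14/1.29) = 6.19°
∠(j0.14 + 5.8) = arctan(0.14/5.8) = 1.38°
∠(j0.14 + 63.5) = arctan(0.14/63.5) = 0.13°
∠(j0.14 + 158) = arctan(0.14/158) = 0.05°
∠G(j0.14) = − (6.19° + 1.38° + 0.13° + 0.05°) = -7.75°

-7.8°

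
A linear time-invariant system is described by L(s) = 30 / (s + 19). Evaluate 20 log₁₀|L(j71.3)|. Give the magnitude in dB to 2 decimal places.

|j71.3 + 19| = √(71.3² + 19²) = 73.79
|L(j71.3)| = 30 / 73.79 = 0.40657
20 log₁₀(0.40657) = -7.817 dB

-7.82 dB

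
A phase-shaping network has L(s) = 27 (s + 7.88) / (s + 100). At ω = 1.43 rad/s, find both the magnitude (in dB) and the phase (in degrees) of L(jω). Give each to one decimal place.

|j1.43 + 7.88| = √(1.43² + 7.88²) = 8.009
|j1.43 + 100| = √(1.43² + 100²) = 100
|L(j1.43)| = 27 × 8.009 / 100 = 2.1621
20 log₁₀(2.1621) = 6.70 dB
∠(j1.43 + 7.88) = arctan(1.43/7.88) = 10.29°
∠(j1.43 + 100) = arctan(1.43/100) = 0.82°
∠L(j1.43) = 10.29° − 0.82° = 9.47°

|L| = 6.7 dB, ∠L = 9.5°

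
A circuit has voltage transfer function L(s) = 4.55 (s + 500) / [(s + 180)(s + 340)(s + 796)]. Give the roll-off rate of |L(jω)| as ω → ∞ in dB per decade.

With 1 zero and 3 poles, the high-frequency asymptotic slope is 20 × (1 − 3) = -40 dB/decade.

-40 dB/decade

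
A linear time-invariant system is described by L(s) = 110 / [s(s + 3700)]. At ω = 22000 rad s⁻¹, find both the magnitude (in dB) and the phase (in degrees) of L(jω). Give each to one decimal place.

|L| = -133.0 dB, ∠L = -170.5°

|j22000 + 3700| = √(22000² + 3700²) = 2.231e+04
|j22000| = 2.2e+04
|L(j22000)| = 110 / (2.231e+04 × 2.2e+04) = 2.2413e-07
20 log₁₀(2.2413e-07) = -132.99 dB
∠(j22000 + 3700) = arctan(22000/3700) = 80.45°
∠(j22000) = 90.00°
∠L(j22000) = − (80.45° + 90.00°) = -170.45°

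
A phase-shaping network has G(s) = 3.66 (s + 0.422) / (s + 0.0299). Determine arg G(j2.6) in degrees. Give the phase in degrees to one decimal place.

∠(j2.6 + 0.422) = arctan(2.6/0.422) = 80.78°
∠(j2.6 + 0.0299) = arctan(2.6/0.0299) = 89.34°
∠G(j2.6) = 80.78° − 89.34° = -8.56°

-8.6°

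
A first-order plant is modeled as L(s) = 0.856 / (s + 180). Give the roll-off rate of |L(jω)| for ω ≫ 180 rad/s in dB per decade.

With 0 zeros and 1 pole, the high-frequency asymptotic slope is 20 × (0 − 1) = -20 dB/decade.

-20 dB/decade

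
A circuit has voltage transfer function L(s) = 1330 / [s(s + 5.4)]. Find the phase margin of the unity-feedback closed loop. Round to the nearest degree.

8°

Gain crossover: |L(jω)| = 1 at ω ≈ 36.3 rad s⁻¹.
∠L(j36.3) = −90° − arctan(36.3/5.4) ≈ -171.53°
PM = 180° + (-171.53°) = 8.47°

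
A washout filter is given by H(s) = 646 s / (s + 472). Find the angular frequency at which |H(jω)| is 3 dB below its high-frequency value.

472 rad/s

For a single-pole high-pass, the −3 dB point is at the pole: ω = 472 rad/s.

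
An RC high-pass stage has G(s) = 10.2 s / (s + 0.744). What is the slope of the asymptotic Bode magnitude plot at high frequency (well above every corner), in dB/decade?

With 1 zero and 1 pole, the high-frequency asymptotic slope is 20 × (1 − 1) = 0 dB/decade.

0 dB/decade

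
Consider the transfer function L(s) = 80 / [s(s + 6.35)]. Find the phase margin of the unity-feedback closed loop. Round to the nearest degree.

Gain crossover: |L(jω)| = 1 at ω ≈ 7.9 rad/s.
∠L(j7.9) = −90° − arctan(7.9/6.35) ≈ -141.19°
PM = 180° + (-141.19°) = 38.81°

39°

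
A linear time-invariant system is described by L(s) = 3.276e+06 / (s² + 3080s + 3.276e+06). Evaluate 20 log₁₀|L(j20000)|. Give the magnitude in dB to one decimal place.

|(j20000)² + 3080(j20000) + 3.276e+06| = |-3.9672e+08 + j6.16e+07| = 4.015e+08
|L(j20000)| = 3.276e+06 / 4.015e+08 = 0.0081599
20 log₁₀(0.0081599) = -41.77 dB

-41.8 dB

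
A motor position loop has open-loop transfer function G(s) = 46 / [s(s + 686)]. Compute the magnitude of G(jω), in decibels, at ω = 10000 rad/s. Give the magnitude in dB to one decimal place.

-126.8 dB

|j10000 + 686| = √(10000² + 686²) = 1.002e+04
|j10000| = 1e+04
|G(j10000)| = 46 / (1.002e+04 × 1e+04) = 4.5892e-07
20 log₁₀(4.5892e-07) = -126.77 dB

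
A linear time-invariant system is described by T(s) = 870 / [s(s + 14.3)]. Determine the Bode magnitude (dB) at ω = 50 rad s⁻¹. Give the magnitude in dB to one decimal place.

-9.5 dB

|j50 + 14.3| = √(50² + 14.3²) = 52
|j50| = 50
|T(j50)| = 870 / (52 × 50) = 0.33459
20 log₁₀(0.33459) = -9.51 dB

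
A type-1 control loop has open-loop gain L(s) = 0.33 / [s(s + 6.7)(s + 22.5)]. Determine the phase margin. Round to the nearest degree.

90°

Gain crossover: |L(jω)| = 1 at ω ≈ 0.00219 rad s⁻¹.
∠L(j0.00219) = −90° − arctan(0.00219/6.7) − arctan(0.00219/22.5) ≈ -90.02°
PM = 180° + (-90.02°) = 89.98°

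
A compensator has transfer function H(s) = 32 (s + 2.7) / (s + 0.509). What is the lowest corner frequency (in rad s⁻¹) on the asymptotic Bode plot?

Break frequencies occur at each pole and zero magnitude: 0.509 rad s⁻¹, 2.7 rad s⁻¹.
The lowest is 0.509 rad s⁻¹.

0.509 rad s⁻¹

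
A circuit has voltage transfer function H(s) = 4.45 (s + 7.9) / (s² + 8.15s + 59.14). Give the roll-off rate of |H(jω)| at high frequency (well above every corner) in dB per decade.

-20 dB/decade

With 1 zero and 2 poles, the high-frequency asymptotic slope is 20 × (1 − 2) = -20 dB/decade.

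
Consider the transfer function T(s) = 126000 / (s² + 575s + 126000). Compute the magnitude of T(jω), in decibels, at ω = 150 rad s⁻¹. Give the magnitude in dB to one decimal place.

|(j150)² + 575(j150) + 126000| = |1.035e+05 + j86250| = 1.347e+05
|T(j150)| = 126000 / 1.347e+05 = 0.93523
20 log₁₀(0.93523) = -0.58 dB

-0.6 dB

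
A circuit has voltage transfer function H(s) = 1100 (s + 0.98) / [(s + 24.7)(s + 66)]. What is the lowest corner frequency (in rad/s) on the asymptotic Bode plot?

Break frequencies occur at each pole and zero magnitude: 0.98 rad/s, 24.7 rad/s, 66 rad/s.
The lowest is 0.98 rad/s.

0.98 rad/s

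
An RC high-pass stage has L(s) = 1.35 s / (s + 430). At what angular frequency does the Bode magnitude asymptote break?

430 rad/s

The single real pole at s = −430 gives a corner at ω = 430 rad/s.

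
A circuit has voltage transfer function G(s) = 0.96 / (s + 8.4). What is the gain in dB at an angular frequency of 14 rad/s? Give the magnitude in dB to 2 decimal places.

|j14 + 8.4| = √(14² + 8.4²) = 16.33
|G(j14)| = 0.96 / 16.33 = 0.0588
20 log₁₀(0.0588) = -24.613 dB

-24.61 dB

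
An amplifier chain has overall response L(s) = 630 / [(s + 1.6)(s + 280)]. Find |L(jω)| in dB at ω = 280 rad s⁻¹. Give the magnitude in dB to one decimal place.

|j280 + 1.6| = √(280² + 1.6²) = 280
|j280 + 280| = √(280² + 280²) = 396
|L(j280)| = 630 / (280 × 396) = 0.005682
20 log₁₀(0.005682) = -44.91 dB

-44.9 dB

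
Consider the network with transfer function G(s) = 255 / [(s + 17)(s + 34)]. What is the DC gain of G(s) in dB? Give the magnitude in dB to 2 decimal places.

G(0) = 255 / (17 × 34) = 0.44118
20 log₁₀(0.44118) = -7.108 dB

-7.11 dB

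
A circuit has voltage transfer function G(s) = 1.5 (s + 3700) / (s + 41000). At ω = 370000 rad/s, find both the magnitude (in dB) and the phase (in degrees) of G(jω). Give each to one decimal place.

|G| = 3.5 dB, ∠G = 5.8°

|j370000 + 3700| = √(370000² + 3700²) = 3.7e+05
|j370000 + 41000| = √(370000² + 41000²) = 3.723e+05
|G(j370000)| = 1.5 × 3.7e+05 / 3.723e+05 = 1.4909
20 log₁₀(1.4909) = 3.47 dB
∠(j370000 + 3700) = arctan(370000/3700) = 89.43°
∠(j370000 + 41000) = arctan(370000/41000) = 83.68°
∠G(j370000) = 89.43° − 83.68° = 5.75°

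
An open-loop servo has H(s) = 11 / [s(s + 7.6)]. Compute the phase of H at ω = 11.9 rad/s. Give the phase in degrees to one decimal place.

-147.4°

∠(j11.9 + 7.6) = arctan(11.9/7.6) = 57.44°
∠(j11.9) = 90.00°
∠H(j11.9) = − (57.44° + 90.00°) = -147.44°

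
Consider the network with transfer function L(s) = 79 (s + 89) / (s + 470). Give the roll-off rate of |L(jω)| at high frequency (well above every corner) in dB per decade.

With 1 zero and 1 pole, the high-frequency asymptotic slope is 20 × (1 − 1) = 0 dB/decade.

0 dB/decade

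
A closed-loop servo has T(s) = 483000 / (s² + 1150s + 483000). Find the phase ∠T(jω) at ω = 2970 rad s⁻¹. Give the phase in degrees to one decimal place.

-157.7°

∠[(j2970)² + 1150(j2970) + 483000] = ∠[-8.3379e+06 + j3.4155e+06] = 157.72°
∠T(j2970) = −157.72° = -157.72°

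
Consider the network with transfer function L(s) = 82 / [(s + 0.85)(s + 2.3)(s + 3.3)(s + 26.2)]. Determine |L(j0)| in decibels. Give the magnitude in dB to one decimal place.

-6.3 dB

L(0) = 82 / (0.85 × 2.3 × 3.3 × 26.2) = 0.48512
20 log₁₀(0.48512) = -6.28 dB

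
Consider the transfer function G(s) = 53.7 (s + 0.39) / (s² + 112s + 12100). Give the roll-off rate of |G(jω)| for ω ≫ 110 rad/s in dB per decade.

With 1 zero and 2 poles, the high-frequency asymptotic slope is 20 × (1 − 2) = -20 dB/decade.

-20 dB/decade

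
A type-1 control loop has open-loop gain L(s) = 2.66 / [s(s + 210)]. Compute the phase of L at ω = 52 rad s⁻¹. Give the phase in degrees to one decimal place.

∠(j52 + 210) = arctan(52/210) = 13.91°
∠(j52) = 90.00°
∠L(j52) = − (13.91° + 90.00°) = -103.91°

-103.9°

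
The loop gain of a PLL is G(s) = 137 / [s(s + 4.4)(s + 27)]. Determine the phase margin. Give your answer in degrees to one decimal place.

73.4°

Gain crossover: |G(jω)| = 1 at ω ≈ 1.12 rad s⁻¹.
∠G(j1.12) = −90° − arctan(1.12/4.4) − arctan(1.12/27) ≈ -106.61°
PM = 180° + (-106.61°) = 73.39°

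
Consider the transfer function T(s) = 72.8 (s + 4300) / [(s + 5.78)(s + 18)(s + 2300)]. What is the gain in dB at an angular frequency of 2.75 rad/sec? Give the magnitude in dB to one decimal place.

|j2.75 + 4300| = √(2.75² + 4300²) = 4300
|j2.75 + 5.78| = √(2.75² + 5.78²) = 6.401
|j2.75 + 18| = √(2.75² + 18²) = 18.21
|j2.75 + 2300| = √(2.75² + 2300²) = 2300
|T(j2.75)| = 72.8 × 4300 / (6.401 × 18.21 × 2300) = 1.1678
20 log₁₀(1.1678) = 1.35 dB

1.3 dB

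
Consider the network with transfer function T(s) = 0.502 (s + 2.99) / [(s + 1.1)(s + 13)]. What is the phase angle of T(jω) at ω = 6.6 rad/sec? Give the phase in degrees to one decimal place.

∠(j6.6 + 2.99) = arctan(6.6/2.99) = 65.63°
∠(j6.6 + 1.1) = arctan(6.6/1.1) = 80.54°
∠(j6.6 + 13) = arctan(6.6/13) = 26.92°
∠T(j6.6) = 65.63° − (80.54° + 26.92°) = -41.83°

-41.8°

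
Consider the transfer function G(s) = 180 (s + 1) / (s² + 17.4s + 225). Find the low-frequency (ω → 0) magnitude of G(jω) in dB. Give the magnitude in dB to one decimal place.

-1.9 dB

G(0) = 180 × 1 / 225 = 0.8
20 log₁₀(0.8) = -1.94 dB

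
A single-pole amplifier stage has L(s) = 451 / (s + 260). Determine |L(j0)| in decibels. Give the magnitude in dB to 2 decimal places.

L(0) = 451 / 260 = 1.7346
20 log₁₀(1.7346) = 4.784 dB

4.78 dB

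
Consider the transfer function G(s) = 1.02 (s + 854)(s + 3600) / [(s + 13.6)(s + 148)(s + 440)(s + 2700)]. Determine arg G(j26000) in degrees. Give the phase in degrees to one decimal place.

-182.5°

∠(j26000 + 854) = arctan(26000/854) = 88.12°
∠(j26000 + 3600) = arctan(26000/3600) = 82.12°
∠(j26000 + 13.6) = arctan(26000/13.6) = 89.97°
∠(j26000 + 148) = arctan(26000/148) = 89.67°
∠(j26000 + 440) = arctan(26000/440) = 89.03°
∠(j26000 + 2700) = arctan(26000/2700) = 84.07°
∠G(j26000) = 88.12° + 82.12° − (89.97° + 89.67° + 89.03° + 84.07°) = -182.51°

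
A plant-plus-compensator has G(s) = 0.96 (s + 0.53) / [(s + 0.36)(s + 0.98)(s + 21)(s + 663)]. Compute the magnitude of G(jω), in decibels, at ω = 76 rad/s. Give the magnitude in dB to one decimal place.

|j76 + 0.53| = √(76² + 0.53²) = 76
|j76 + 0.36| = √(76² + 0.36²) = 76
|j76 + 0.98| = √(76² + 0.98²) = 76.01
|j76 + 21| = √(76² + 21²) = 78.85
|j76 + 663| = √(76² + 663²) = 667.3
|G(j76)| = 0.96 × 76 / (76 × 76.01 × 78.85 × 667.3) = 2.4004e-07
20 log₁₀(2.4004e-07) = -132.39 dB

-132.4 dB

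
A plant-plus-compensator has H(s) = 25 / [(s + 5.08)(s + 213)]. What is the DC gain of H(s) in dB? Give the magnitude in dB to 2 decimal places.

-32.73 dB

H(0) = 25 / (5.08 × 213) = 0.023105
20 log₁₀(0.023105) = -32.726 dB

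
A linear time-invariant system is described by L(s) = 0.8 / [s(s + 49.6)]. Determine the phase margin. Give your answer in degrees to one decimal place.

90.0°

Gain crossover: |L(jω)| = 1 at ω ≈ 0.0161 rad/sec.
∠L(j0.0161) = −90° − arctan(0.0161/49.6) ≈ -90.02°
PM = 180° + (-90.02°) = 89.98°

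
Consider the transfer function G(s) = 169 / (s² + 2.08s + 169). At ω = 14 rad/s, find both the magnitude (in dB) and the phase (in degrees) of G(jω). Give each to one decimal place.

|(j14)² + 2.08(j14) + 169| = |-27 + j29.12| = 39.71
|G(j14)| = 169 / 39.71 = 4.2557
20 log₁₀(4.2557) = 12.58 dB
∠[(j14)² + 2.08(j14) + 169] = ∠[-27 + j29.12] = 132.84°
∠G(j14) = −132.84° = -132.84°

|G| = 12.6 dB, ∠G = -132.8°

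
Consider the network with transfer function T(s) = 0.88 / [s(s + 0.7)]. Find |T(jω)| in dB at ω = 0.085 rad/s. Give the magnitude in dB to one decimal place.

23.3 dB

|j0.085 + 0.7| = √(0.085² + 0.7²) = 0.7051
|j0.085| = 0.085
|T(j0.085)| = 0.88 / (0.7051 × 0.085) = 14.682
20 log₁₀(14.682) = 23.34 dB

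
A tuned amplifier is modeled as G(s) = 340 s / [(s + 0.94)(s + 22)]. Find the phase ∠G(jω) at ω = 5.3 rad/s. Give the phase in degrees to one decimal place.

∠(j5.3) = 90.00°
∠(j5.3 + 0.94) = arctan(5.3/0.94) = 79.94°
∠(j5.3 + 22) = arctan(5.3/22) = 13.54°
∠G(j5.3) = 90.00° − (79.94° + 13.54°) = -3.49°

-3.5 deg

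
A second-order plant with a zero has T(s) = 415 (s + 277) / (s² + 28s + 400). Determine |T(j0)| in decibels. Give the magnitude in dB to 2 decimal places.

49.17 dB

T(0) = 415 × 277 / 400 = 287.39
20 log₁₀(287.39) = 49.169 dB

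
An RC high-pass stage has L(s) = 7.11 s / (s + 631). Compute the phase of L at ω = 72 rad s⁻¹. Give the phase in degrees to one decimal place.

83.5°

∠(j72) = 90.00°
∠(j72 + 631) = arctan(72/631) = 6.51°
∠L(j72) = 90.00° − 6.51° = 83.49°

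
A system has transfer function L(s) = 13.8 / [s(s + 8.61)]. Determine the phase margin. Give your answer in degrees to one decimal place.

79.6°

Gain crossover: |L(jω)| = 1 at ω ≈ 1.58 rad/sec.
∠L(j1.58) = −90° − arctan(1.58/8.61) ≈ -100.38°
PM = 180° + (-100.38°) = 79.62°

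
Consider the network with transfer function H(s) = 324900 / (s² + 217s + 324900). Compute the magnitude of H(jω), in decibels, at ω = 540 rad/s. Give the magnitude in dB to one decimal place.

|(j540)² + 217(j540) + 324900| = |33300 + j1.1718e+05| = 1.218e+05
|H(j540)| = 324900 / 1.218e+05 = 2.6671
20 log₁₀(2.6671) = 8.52 dB

8.5 dB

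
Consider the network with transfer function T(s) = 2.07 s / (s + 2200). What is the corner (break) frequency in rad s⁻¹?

2200 rad s⁻¹

The single real pole at s = −2200 gives a corner at ω = 2200 rad s⁻¹.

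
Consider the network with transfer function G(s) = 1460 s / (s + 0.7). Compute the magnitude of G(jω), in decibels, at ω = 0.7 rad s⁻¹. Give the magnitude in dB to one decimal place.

60.3 dB

|j0.7| = 0.7
|j0.7 + 0.7| = √(0.7² + 0.7²) = 0.9899
|G(j0.7)| = 1460 × 0.7 / 0.9899 = 1032.4
20 log₁₀(1032.4) = 60.28 dB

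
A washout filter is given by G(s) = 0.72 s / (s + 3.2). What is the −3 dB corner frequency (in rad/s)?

3.2 rad/s

For a single-pole high-pass, the −3 dB point is at the pole: ω = 3.2 rad/s.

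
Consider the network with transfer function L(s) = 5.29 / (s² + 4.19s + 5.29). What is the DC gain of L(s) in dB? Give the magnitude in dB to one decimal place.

0.0 dB

L(0) = 5.29 / 5.29 = 1
20 log₁₀(1) = 0.00 dB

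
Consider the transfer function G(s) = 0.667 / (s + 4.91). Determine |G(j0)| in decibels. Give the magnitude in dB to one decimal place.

G(0) = 0.667 / 4.91 = 0.13585
20 log₁₀(0.13585) = -17.34 dB

-17.3 dB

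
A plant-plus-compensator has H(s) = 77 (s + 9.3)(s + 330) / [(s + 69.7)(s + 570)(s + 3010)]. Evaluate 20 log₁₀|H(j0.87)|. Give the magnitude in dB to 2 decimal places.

|j0.87 + 9.3| = √(0.87² + 9.3²) = 9.341
|j0.87 + 330| = √(0.87² + 330²) = 330
|j0.87 + 69.7| = √(0.87² + 69.7²) = 69.71
|j0.87 + 570| = √(0.87² + 570²) = 570
|j0.87 + 3010| = √(0.87² + 3010²) = 3010
|H(j0.87)| = 77 × 9.341 × 330 / (69.71 × 570 × 3010) = 0.0019846
20 log₁₀(0.0019846) = -54.047 dB

-54.05 dB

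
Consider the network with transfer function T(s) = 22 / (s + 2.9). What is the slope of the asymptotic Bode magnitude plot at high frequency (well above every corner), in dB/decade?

With 0 zeros and 1 pole, the high-frequency asymptotic slope is 20 × (0 − 1) = -20 dB/decade.

-20 dB/decade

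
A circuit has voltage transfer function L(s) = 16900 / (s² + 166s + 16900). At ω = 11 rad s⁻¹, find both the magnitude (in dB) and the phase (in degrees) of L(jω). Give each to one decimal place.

|(j11)² + 166(j11) + 16900| = |16779 + j1826| = 1.688e+04
|L(j11)| = 16900 / 1.688e+04 = 1.0013
20 log₁₀(1.0013) = 0.01 dB
∠[(j11)² + 166(j11) + 16900] = ∠[16779 + j1826] = 6.21°
∠L(j11) = −6.21° = -6.21°

|L| = 0.0 dB, ∠L = -6.2°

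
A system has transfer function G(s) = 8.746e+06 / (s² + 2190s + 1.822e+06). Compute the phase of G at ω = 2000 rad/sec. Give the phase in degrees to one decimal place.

-116.4°

∠[(j2000)² + 2190(j2000) + 1.822e+06] = ∠[-2.178e+06 + j4.38e+06] = 116.44°
∠G(j2000) = −116.44° = -116.44°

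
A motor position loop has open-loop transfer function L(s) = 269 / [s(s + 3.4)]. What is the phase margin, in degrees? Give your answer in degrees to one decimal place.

Gain crossover: |L(jω)| = 1 at ω ≈ 16.2 rad/sec.
∠L(j16.2) = −90° − arctan(16.2/3.4) ≈ -168.17°
PM = 180° + (-168.17°) = 11.83°

11.8 deg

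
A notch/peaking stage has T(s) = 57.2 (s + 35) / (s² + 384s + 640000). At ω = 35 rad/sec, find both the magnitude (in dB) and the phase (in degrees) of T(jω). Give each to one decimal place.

|j35 + 35| = √(35² + 35²) = 49.5
|(j35)² + 384(j35) + 640000| = |6.3878e+05 + j13440| = 6.389e+05
|T(j35)| = 57.2 × 49.5 / 6.389e+05 = 0.0044313
20 log₁₀(0.0044313) = -47.07 dB
∠(j35 + 35) = arctan(35/35) = 45.00°
∠[(j35)² + 384(j35) + 640000] = ∠[6.3878e+05 + j13440] = 1.21°
∠T(j35) = 45.00° − 1.21° = 43.79°

|T| = -47.1 dB, ∠T = 43.8°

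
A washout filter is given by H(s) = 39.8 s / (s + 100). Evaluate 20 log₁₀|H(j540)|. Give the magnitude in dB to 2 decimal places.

|j540| = 540
|j540 + 100| = √(540² + 100²) = 549.2
|H(j540)| = 39.8 × 540 / 549.2 = 39.135
20 log₁₀(39.135) = 31.851 dB

31.85 dB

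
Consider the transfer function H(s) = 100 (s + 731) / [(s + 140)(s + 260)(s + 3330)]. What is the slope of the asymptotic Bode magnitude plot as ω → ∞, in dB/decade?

With 1 zero and 3 poles, the high-frequency asymptotic slope is 20 × (1 − 3) = -40 dB/decade.

-40 dB/decade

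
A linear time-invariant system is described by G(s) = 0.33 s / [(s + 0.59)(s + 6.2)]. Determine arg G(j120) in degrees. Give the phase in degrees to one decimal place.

-86.8°

∠(j120) = 90.00°
∠(j120 + 0.59) = arctan(120/0.59) = 89.72°
∠(j120 + 6.2) = arctan(120/6.2) = 87.04°
∠G(j120) = 90.00° − (89.72° + 87.04°) = -86.76°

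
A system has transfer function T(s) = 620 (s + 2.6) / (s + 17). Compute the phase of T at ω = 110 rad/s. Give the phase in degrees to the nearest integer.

7 deg

∠(j110 + 2.6) = arctan(110/2.6) = 88.65°
∠(j110 + 17) = arctan(110/17) = 81.21°
∠T(j110) = 88.65° − 81.21° = 7.43°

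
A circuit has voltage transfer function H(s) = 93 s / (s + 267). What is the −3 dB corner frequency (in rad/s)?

267 rad/s

For a single-pole high-pass, the −3 dB point is at the pole: ω = 267 rad/s.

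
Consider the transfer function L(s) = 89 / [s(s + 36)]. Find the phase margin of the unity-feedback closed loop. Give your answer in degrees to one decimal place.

Gain crossover: |L(jω)| = 1 at ω ≈ 2.47 rad/s.
∠L(j2.47) = −90° − arctan(2.47/36) ≈ -93.92°
PM = 180° + (-93.92°) = 86.08°

86.1°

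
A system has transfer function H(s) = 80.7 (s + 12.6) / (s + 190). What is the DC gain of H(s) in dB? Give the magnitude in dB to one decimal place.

H(0) = 80.7 × 12.6 / 190 = 5.3517
20 log₁₀(5.3517) = 14.57 dB

14.6 dB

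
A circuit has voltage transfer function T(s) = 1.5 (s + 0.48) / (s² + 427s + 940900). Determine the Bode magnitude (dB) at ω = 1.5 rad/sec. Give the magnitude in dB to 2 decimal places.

|j1.5 + 0.48| = √(1.5² + 0.48²) = 1.575
|(j1.5)² + 427(j1.5) + 940900| = |9.409e+05 + j640.5| = 9.409e+05
|T(j1.5)| = 1.5 × 1.575 / 9.409e+05 = 2.5108e-06
20 log₁₀(2.5108e-06) = -112.004 dB

-112.00 dB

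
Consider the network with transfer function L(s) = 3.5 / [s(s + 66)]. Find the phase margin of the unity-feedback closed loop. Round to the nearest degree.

Gain crossover: |L(jω)| = 1 at ω ≈ 0.053 rad/sec.
∠L(j0.053) = −90° − arctan(0.053/66) ≈ -90.05°
PM = 180° + (-90.05°) = 89.95°

90°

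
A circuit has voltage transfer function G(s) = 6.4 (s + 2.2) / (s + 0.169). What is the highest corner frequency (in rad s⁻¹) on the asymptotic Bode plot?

Break frequencies occur at each pole and zero magnitude: 0.169 rad s⁻¹, 2.2 rad s⁻¹.
The highest is 2.2 rad s⁻¹.

2.2 rad s⁻¹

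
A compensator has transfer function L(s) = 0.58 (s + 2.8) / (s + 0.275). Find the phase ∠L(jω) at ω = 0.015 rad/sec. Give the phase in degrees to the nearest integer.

∠(j0.015 + 2.8) = arctan(0.015/2.8) = 0.31°
∠(j0.015 + 0.275) = arctan(0.015/0.275) = 3.12°
∠L(j0.015) = 0.31° − 3.12° = -2.82°

-3°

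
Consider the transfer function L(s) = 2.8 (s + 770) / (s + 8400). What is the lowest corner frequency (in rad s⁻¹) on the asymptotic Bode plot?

770 rad s⁻¹

Break frequencies occur at each pole and zero magnitude: 770 rad s⁻¹, 8400 rad s⁻¹.
The lowest is 770 rad s⁻¹.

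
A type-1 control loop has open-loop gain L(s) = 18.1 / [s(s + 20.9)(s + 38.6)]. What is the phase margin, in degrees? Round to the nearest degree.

90°

Gain crossover: |L(jω)| = 1 at ω ≈ 0.0224 rad s⁻¹.
∠L(j0.0224) = −90° − arctan(0.0224/20.9) − arctan(0.0224/38.6) ≈ -90.09°
PM = 180° + (-90.09°) = 89.91°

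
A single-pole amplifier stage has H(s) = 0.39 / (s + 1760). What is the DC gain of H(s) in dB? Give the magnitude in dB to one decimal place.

H(0) = 0.39 / 1760 = 0.00022159
20 log₁₀(0.00022159) = -73.09 dB

-73.1 dB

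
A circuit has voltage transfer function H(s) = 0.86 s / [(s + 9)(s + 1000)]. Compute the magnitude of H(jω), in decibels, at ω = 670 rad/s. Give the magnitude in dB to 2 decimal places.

|j670| = 670
|j670 + 9| = √(670² + 9²) = 670.1
|j670 + 1000| = √(670² + 1000²) = 1204
|H(j670)| = 0.86 × 670 / (670.1 × 1204) = 0.0007144
20 log₁₀(0.0007144) = -62.921 dB

-62.92 dB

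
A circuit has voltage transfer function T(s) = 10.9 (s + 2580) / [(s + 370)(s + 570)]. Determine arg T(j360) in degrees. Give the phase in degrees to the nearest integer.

-69 deg

∠(j360 + 2580) = arctan(360/2580) = 7.94°
∠(j360 + 370) = arctan(360/370) = 44.22°
∠(j360 + 570) = arctan(360/570) = 32.28°
∠T(j360) = 7.94° − (44.22° + 32.28°) = -68.55°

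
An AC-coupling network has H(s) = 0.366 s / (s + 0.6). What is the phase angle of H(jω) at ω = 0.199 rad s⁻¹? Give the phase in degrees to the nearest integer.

72 deg

∠(j0.199) = 90.00°
∠(j0.199 + 0.6) = arctan(0.199/0.6) = 18.35°
∠H(j0.199) = 90.00° − 18.35° = 71.65°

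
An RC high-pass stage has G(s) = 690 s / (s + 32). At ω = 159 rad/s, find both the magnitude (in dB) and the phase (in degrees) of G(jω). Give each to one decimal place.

|j159| = 159
|j159 + 32| = √(159² + 32²) = 162.2
|G(j159)| = 690 × 159 / 162.2 = 676.44
20 log₁₀(676.44) = 56.60 dB
∠(j159) = 90.00°
∠(j159 + 32) = arctan(159/32) = 78.62°
∠G(j159) = 90.00° − 78.62° = 11.38°

|G| = 56.6 dB, ∠G = 11.4°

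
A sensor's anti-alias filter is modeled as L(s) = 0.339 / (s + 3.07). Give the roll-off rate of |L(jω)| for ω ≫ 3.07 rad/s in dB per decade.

With 0 zeros and 1 pole, the high-frequency asymptotic slope is 20 × (0 − 1) = -20 dB/decade.

-20 dB/decade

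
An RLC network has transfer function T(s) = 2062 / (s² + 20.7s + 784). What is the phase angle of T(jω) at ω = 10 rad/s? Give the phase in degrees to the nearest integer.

-17°

∠[(j10)² + 20.7(j10) + 784] = ∠[684 + j207] = 16.84°
∠T(j10) = −16.84° = -16.84°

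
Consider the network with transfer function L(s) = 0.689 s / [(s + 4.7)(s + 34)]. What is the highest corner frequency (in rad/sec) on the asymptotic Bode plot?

34 rad/sec

Break frequencies occur at each pole and zero magnitude: 4.7 rad/sec, 34 rad/sec.
The highest is 34 rad/sec.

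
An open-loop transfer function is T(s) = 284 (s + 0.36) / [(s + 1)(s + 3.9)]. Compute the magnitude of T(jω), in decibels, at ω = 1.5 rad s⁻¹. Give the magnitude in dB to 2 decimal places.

|j1.5 + 0.36| = √(1.5² + 0.36²) = 1.543
|j1.5 + 1| = √(1.5² + 1²) = 1.803
|j1.5 + 3.9| = √(1.5² + 3.9²) = 4.179
|T(j1.5)| = 284 × 1.543 / (1.803 × 4.179) = 58.158
20 log₁₀(58.158) = 35.292 dB

35.29 dB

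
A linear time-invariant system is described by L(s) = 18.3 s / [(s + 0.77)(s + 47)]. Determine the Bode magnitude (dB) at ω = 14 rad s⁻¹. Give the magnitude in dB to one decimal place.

-8.6 dB

|j14| = 14
|j14 + 0.77| = √(14² + 0.77²) = 14.02
|j14 + 47| = √(14² + 47²) = 49.04
|L(j14)| = 18.3 × 14 / (14.02 × 49.04) = 0.3726
20 log₁₀(0.3726) = -8.58 dB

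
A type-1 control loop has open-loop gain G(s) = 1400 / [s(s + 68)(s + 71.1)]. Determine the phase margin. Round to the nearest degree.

Gain crossover: |G(jω)| = 1 at ω ≈ 0.29 rad/sec.
∠G(j0.29) = −90° − arctan(0.29/68) − arctan(0.29/71.1) ≈ -90.48°
PM = 180° + (-90.48°) = 89.52°

90°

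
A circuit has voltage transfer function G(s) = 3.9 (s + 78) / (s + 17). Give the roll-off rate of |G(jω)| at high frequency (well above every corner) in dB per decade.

0 dB/decade

With 1 zero and 1 pole, the high-frequency asymptotic slope is 20 × (1 − 1) = 0 dB/decade.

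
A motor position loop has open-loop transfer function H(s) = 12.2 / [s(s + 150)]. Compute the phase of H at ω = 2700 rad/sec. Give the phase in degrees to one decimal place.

-176.8°

∠(j2700 + 150) = arctan(2700/150) = 86.82°
∠(j2700) = 90.00°
∠H(j2700) = − (86.82° + 90.00°) = -176.82°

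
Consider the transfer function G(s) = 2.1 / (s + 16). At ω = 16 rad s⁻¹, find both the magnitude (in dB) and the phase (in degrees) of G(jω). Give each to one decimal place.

|G| = -20.6 dB, ∠G = -45.0°

|j16 + 16| = √(16² + 16²) = 22.63
|G(j16)| = 2.1 / 22.63 = 0.092808
20 log₁₀(0.092808) = -20.65 dB
∠(j16 + 16) = arctan(16/16) = 45.00°
∠G(j16) = −45.00° = -45.00°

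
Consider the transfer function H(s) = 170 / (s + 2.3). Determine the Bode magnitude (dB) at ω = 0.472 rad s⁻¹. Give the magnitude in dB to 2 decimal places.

|j0.472 + 2.3| = √(0.472² + 2.3²) = 2.348
|H(j0.472)| = 170 / 2.348 = 72.404
20 log₁₀(72.404) = 37.195 dB

37.20 dB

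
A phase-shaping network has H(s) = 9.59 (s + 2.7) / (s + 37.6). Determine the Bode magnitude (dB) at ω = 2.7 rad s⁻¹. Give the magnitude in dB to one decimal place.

-0.3 dB

|j2.7 + 2.7| = √(2.7² + 2.7²) = 3.818
|j2.7 + 37.6| = √(2.7² + 37.6²) = 37.7
|H(j2.7)| = 9.59 × 3.818 / 37.7 = 0.97139
20 log₁₀(0.97139) = -0.25 dB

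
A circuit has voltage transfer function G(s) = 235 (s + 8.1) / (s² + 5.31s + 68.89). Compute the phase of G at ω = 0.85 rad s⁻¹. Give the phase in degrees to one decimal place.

∠(j0.85 + 8.1) = arctan(0.85/8.1) = 5.99°
∠[(j0.85)² + 5.31(j0.85) + 68.89] = ∠[68.168 + j4.5135] = 3.79°
∠G(j0.85) = 5.99° − 3.79° = 2.20°

2.2°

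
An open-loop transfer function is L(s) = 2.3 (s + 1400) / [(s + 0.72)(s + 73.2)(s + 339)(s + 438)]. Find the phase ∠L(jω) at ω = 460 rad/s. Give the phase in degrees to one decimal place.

∠(j460 + 1400) = arctan(460/1400) = 18.19°
∠(j460 + 0.72) = arctan(460/0.72) = 89.91°
∠(j460 + 73.2) = arctan(460/73.2) = 80.96°
∠(j460 + 339) = arctan(460/339) = 53.61°
∠(j460 + 438) = arctan(460/438) = 46.40°
∠L(j460) = 18.19° − (89.91° + 80.96° + 53.61° + 46.40°) = -252.69°

-252.7°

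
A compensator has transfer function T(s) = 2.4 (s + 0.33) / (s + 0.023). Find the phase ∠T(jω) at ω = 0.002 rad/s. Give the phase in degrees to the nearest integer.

-5°

∠(j0.002 + 0.33) = arctan(0.002/0.33) = 0.35°
∠(j0.002 + 0.023) = arctan(0.002/0.023) = 4.97°
∠T(j0.002) = 0.35° − 4.97° = -4.62°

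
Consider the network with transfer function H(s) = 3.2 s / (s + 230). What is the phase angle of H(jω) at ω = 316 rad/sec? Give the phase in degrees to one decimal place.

36.0°

∠(j316) = 90.00°
∠(j316 + 230) = arctan(316/230) = 53.95°
∠H(j316) = 90.00° − 53.95° = 36.05°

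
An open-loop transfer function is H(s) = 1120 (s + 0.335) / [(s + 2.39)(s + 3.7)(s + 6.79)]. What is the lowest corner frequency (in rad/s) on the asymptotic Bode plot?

Break frequencies occur at each pole and zero magnitude: 0.335 rad/s, 2.39 rad/s, 3.7 rad/s, 6.79 rad/s.
The lowest is 0.335 rad/s.

0.335 rad/s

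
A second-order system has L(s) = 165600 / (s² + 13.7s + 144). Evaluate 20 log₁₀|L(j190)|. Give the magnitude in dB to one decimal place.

|(j190)² + 13.7(j190) + 144| = |-35956 + j2603| = 3.605e+04
|L(j190)| = 165600 / 3.605e+04 = 4.5936
20 log₁₀(4.5936) = 13.24 dB

13.2 dB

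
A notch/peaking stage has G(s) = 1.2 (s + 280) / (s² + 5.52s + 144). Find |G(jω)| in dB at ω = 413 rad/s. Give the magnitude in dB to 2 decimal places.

-49.09 dB

|j413 + 280| = √(413² + 280²) = 499
|(j413)² + 5.52(j413) + 144| = |-1.7042e+05 + j2279.8| = 1.704e+05
|G(j413)| = 1.2 × 499 / 1.704e+05 = 0.003513
20 log₁₀(0.003513) = -49.086 dB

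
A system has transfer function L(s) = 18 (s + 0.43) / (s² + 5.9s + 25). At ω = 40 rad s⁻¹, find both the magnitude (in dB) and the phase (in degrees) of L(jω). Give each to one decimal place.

|j40 + 0.43| = √(40² + 0.43²) = 40
|(j40)² + 5.9(j40) + 25| = |-1575 + j236| = 1593
|L(j40)| = 18 × 40 / 1593 = 0.45212
20 log₁₀(0.45212) = -6.89 dB
∠(j40 + 0.43) = arctan(40/0.43) = 89.38°
∠[(j40)² + 5.9(j40) + 25] = ∠[-1575 + j236] = 171.48°
∠L(j40) = 89.38° − 171.48° = -82.09°

|L| = -6.9 dB, ∠L = -82.1°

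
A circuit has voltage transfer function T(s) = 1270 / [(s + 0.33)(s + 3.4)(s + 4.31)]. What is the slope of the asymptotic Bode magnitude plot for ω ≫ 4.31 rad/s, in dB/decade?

With 0 zeros and 3 poles, the high-frequency asymptotic slope is 20 × (0 − 3) = -60 dB/decade.

-60 dB/decade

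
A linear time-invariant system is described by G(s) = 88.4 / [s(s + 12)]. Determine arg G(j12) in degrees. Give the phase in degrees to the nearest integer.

∠(j12 + 12) = arctan(12/12) = 45.00°
∠(j12) = 90.00°
∠G(j12) = − (45.00° + 90.00°) = -135.00°

-135°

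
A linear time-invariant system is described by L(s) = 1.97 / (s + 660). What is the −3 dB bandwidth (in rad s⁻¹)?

For a single-pole low-pass, the −3 dB point is at the pole: ω = 660 rad s⁻¹.

660 rad s⁻¹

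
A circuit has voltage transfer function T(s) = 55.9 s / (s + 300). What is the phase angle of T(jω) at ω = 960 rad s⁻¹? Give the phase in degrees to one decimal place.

17.4°

∠(j960) = 90.00°
∠(j960 + 300) = arctan(960/300) = 72.65°
∠T(j960) = 90.00° − 72.65° = 17.35°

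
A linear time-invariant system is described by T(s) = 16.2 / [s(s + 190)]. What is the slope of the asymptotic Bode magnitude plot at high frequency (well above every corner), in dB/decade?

-40 dB/decade

With 0 zeros and 2 poles, the high-frequency asymptotic slope is 20 × (0 − 2) = -40 dB/decade.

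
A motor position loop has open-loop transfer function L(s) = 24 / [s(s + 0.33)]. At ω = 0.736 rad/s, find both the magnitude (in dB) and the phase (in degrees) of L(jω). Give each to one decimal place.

|L| = 32.1 dB, ∠L = -155.8°

|j0.736 + 0.33| = √(0.736² + 0.33²) = 0.8066
|j0.736| = 0.736
|L(j0.736)| = 24 / (0.8066 × 0.736) = 40.428
20 log₁₀(40.428) = 32.13 dB
∠(j0.736 + 0.33) = arctan(0.736/0.33) = 65.85°
∠(j0.736) = 90.00°
∠L(j0.736) = − (65.85° + 90.00°) = -155.85°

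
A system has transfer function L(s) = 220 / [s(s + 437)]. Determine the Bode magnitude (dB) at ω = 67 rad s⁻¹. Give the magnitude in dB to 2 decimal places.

-42.58 dB

|j67 + 437| = √(67² + 437²) = 442.1
|j67| = 67
|L(j67)| = 220 / (442.1 × 67) = 0.0074271
20 log₁₀(0.0074271) = -42.584 dB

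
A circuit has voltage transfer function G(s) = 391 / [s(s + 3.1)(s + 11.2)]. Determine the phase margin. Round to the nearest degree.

Gain crossover: |G(jω)| = 1 at ω ≈ 5.22 rad/s.
∠G(j5.22) = −90° − arctan(5.22/3.1) − arctan(5.22/11.2) ≈ -174.25°
PM = 180° + (-174.25°) = 5.75°

6°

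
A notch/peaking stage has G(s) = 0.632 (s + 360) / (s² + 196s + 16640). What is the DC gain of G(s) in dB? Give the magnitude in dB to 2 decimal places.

-37.28 dB

G(0) = 0.632 × 360 / 16640 = 0.013673
20 log₁₀(0.013673) = -37.283 dB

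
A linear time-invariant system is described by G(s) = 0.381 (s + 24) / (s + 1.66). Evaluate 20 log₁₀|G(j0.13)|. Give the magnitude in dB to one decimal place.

14.8 dB

|j0.13 + 24| = √(0.13² + 24²) = 24
|j0.13 + 1.66| = √(0.13² + 1.66²) = 1.665
|G(j0.13)| = 0.381 × 24 / 1.665 = 5.4917
20 log₁₀(5.4917) = 14.79 dB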